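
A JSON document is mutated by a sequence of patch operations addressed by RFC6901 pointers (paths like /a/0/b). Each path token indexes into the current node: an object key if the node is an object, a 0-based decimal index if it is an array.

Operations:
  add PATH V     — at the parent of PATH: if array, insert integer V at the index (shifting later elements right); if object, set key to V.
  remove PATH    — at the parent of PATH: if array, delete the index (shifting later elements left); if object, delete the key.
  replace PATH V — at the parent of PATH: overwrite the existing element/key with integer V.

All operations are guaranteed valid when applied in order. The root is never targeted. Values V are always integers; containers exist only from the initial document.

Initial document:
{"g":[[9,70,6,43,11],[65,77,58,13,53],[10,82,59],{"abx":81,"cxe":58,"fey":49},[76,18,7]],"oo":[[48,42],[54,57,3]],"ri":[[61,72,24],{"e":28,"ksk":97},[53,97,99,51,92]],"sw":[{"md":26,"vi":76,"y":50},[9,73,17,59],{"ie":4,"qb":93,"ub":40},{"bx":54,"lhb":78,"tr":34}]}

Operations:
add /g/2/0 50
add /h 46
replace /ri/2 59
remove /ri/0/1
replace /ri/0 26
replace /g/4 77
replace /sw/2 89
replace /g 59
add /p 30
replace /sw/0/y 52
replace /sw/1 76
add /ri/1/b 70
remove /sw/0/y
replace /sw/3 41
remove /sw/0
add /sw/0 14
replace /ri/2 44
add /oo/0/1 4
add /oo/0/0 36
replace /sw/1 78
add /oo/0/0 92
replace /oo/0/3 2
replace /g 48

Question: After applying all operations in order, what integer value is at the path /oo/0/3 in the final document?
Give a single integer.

Answer: 2

Derivation:
After op 1 (add /g/2/0 50): {"g":[[9,70,6,43,11],[65,77,58,13,53],[50,10,82,59],{"abx":81,"cxe":58,"fey":49},[76,18,7]],"oo":[[48,42],[54,57,3]],"ri":[[61,72,24],{"e":28,"ksk":97},[53,97,99,51,92]],"sw":[{"md":26,"vi":76,"y":50},[9,73,17,59],{"ie":4,"qb":93,"ub":40},{"bx":54,"lhb":78,"tr":34}]}
After op 2 (add /h 46): {"g":[[9,70,6,43,11],[65,77,58,13,53],[50,10,82,59],{"abx":81,"cxe":58,"fey":49},[76,18,7]],"h":46,"oo":[[48,42],[54,57,3]],"ri":[[61,72,24],{"e":28,"ksk":97},[53,97,99,51,92]],"sw":[{"md":26,"vi":76,"y":50},[9,73,17,59],{"ie":4,"qb":93,"ub":40},{"bx":54,"lhb":78,"tr":34}]}
After op 3 (replace /ri/2 59): {"g":[[9,70,6,43,11],[65,77,58,13,53],[50,10,82,59],{"abx":81,"cxe":58,"fey":49},[76,18,7]],"h":46,"oo":[[48,42],[54,57,3]],"ri":[[61,72,24],{"e":28,"ksk":97},59],"sw":[{"md":26,"vi":76,"y":50},[9,73,17,59],{"ie":4,"qb":93,"ub":40},{"bx":54,"lhb":78,"tr":34}]}
After op 4 (remove /ri/0/1): {"g":[[9,70,6,43,11],[65,77,58,13,53],[50,10,82,59],{"abx":81,"cxe":58,"fey":49},[76,18,7]],"h":46,"oo":[[48,42],[54,57,3]],"ri":[[61,24],{"e":28,"ksk":97},59],"sw":[{"md":26,"vi":76,"y":50},[9,73,17,59],{"ie":4,"qb":93,"ub":40},{"bx":54,"lhb":78,"tr":34}]}
After op 5 (replace /ri/0 26): {"g":[[9,70,6,43,11],[65,77,58,13,53],[50,10,82,59],{"abx":81,"cxe":58,"fey":49},[76,18,7]],"h":46,"oo":[[48,42],[54,57,3]],"ri":[26,{"e":28,"ksk":97},59],"sw":[{"md":26,"vi":76,"y":50},[9,73,17,59],{"ie":4,"qb":93,"ub":40},{"bx":54,"lhb":78,"tr":34}]}
After op 6 (replace /g/4 77): {"g":[[9,70,6,43,11],[65,77,58,13,53],[50,10,82,59],{"abx":81,"cxe":58,"fey":49},77],"h":46,"oo":[[48,42],[54,57,3]],"ri":[26,{"e":28,"ksk":97},59],"sw":[{"md":26,"vi":76,"y":50},[9,73,17,59],{"ie":4,"qb":93,"ub":40},{"bx":54,"lhb":78,"tr":34}]}
After op 7 (replace /sw/2 89): {"g":[[9,70,6,43,11],[65,77,58,13,53],[50,10,82,59],{"abx":81,"cxe":58,"fey":49},77],"h":46,"oo":[[48,42],[54,57,3]],"ri":[26,{"e":28,"ksk":97},59],"sw":[{"md":26,"vi":76,"y":50},[9,73,17,59],89,{"bx":54,"lhb":78,"tr":34}]}
After op 8 (replace /g 59): {"g":59,"h":46,"oo":[[48,42],[54,57,3]],"ri":[26,{"e":28,"ksk":97},59],"sw":[{"md":26,"vi":76,"y":50},[9,73,17,59],89,{"bx":54,"lhb":78,"tr":34}]}
After op 9 (add /p 30): {"g":59,"h":46,"oo":[[48,42],[54,57,3]],"p":30,"ri":[26,{"e":28,"ksk":97},59],"sw":[{"md":26,"vi":76,"y":50},[9,73,17,59],89,{"bx":54,"lhb":78,"tr":34}]}
After op 10 (replace /sw/0/y 52): {"g":59,"h":46,"oo":[[48,42],[54,57,3]],"p":30,"ri":[26,{"e":28,"ksk":97},59],"sw":[{"md":26,"vi":76,"y":52},[9,73,17,59],89,{"bx":54,"lhb":78,"tr":34}]}
After op 11 (replace /sw/1 76): {"g":59,"h":46,"oo":[[48,42],[54,57,3]],"p":30,"ri":[26,{"e":28,"ksk":97},59],"sw":[{"md":26,"vi":76,"y":52},76,89,{"bx":54,"lhb":78,"tr":34}]}
After op 12 (add /ri/1/b 70): {"g":59,"h":46,"oo":[[48,42],[54,57,3]],"p":30,"ri":[26,{"b":70,"e":28,"ksk":97},59],"sw":[{"md":26,"vi":76,"y":52},76,89,{"bx":54,"lhb":78,"tr":34}]}
After op 13 (remove /sw/0/y): {"g":59,"h":46,"oo":[[48,42],[54,57,3]],"p":30,"ri":[26,{"b":70,"e":28,"ksk":97},59],"sw":[{"md":26,"vi":76},76,89,{"bx":54,"lhb":78,"tr":34}]}
After op 14 (replace /sw/3 41): {"g":59,"h":46,"oo":[[48,42],[54,57,3]],"p":30,"ri":[26,{"b":70,"e":28,"ksk":97},59],"sw":[{"md":26,"vi":76},76,89,41]}
After op 15 (remove /sw/0): {"g":59,"h":46,"oo":[[48,42],[54,57,3]],"p":30,"ri":[26,{"b":70,"e":28,"ksk":97},59],"sw":[76,89,41]}
After op 16 (add /sw/0 14): {"g":59,"h":46,"oo":[[48,42],[54,57,3]],"p":30,"ri":[26,{"b":70,"e":28,"ksk":97},59],"sw":[14,76,89,41]}
After op 17 (replace /ri/2 44): {"g":59,"h":46,"oo":[[48,42],[54,57,3]],"p":30,"ri":[26,{"b":70,"e":28,"ksk":97},44],"sw":[14,76,89,41]}
After op 18 (add /oo/0/1 4): {"g":59,"h":46,"oo":[[48,4,42],[54,57,3]],"p":30,"ri":[26,{"b":70,"e":28,"ksk":97},44],"sw":[14,76,89,41]}
After op 19 (add /oo/0/0 36): {"g":59,"h":46,"oo":[[36,48,4,42],[54,57,3]],"p":30,"ri":[26,{"b":70,"e":28,"ksk":97},44],"sw":[14,76,89,41]}
After op 20 (replace /sw/1 78): {"g":59,"h":46,"oo":[[36,48,4,42],[54,57,3]],"p":30,"ri":[26,{"b":70,"e":28,"ksk":97},44],"sw":[14,78,89,41]}
After op 21 (add /oo/0/0 92): {"g":59,"h":46,"oo":[[92,36,48,4,42],[54,57,3]],"p":30,"ri":[26,{"b":70,"e":28,"ksk":97},44],"sw":[14,78,89,41]}
After op 22 (replace /oo/0/3 2): {"g":59,"h":46,"oo":[[92,36,48,2,42],[54,57,3]],"p":30,"ri":[26,{"b":70,"e":28,"ksk":97},44],"sw":[14,78,89,41]}
After op 23 (replace /g 48): {"g":48,"h":46,"oo":[[92,36,48,2,42],[54,57,3]],"p":30,"ri":[26,{"b":70,"e":28,"ksk":97},44],"sw":[14,78,89,41]}
Value at /oo/0/3: 2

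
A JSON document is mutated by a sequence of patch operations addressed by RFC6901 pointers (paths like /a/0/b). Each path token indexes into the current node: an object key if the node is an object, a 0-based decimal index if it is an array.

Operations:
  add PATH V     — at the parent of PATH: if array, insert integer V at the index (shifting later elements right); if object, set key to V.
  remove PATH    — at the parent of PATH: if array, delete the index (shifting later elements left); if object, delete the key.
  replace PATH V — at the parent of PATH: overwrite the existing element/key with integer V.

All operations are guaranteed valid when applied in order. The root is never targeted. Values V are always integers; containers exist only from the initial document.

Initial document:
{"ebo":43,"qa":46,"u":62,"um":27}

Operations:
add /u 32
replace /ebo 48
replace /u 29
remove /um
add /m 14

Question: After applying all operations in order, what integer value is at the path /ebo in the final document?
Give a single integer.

Answer: 48

Derivation:
After op 1 (add /u 32): {"ebo":43,"qa":46,"u":32,"um":27}
After op 2 (replace /ebo 48): {"ebo":48,"qa":46,"u":32,"um":27}
After op 3 (replace /u 29): {"ebo":48,"qa":46,"u":29,"um":27}
After op 4 (remove /um): {"ebo":48,"qa":46,"u":29}
After op 5 (add /m 14): {"ebo":48,"m":14,"qa":46,"u":29}
Value at /ebo: 48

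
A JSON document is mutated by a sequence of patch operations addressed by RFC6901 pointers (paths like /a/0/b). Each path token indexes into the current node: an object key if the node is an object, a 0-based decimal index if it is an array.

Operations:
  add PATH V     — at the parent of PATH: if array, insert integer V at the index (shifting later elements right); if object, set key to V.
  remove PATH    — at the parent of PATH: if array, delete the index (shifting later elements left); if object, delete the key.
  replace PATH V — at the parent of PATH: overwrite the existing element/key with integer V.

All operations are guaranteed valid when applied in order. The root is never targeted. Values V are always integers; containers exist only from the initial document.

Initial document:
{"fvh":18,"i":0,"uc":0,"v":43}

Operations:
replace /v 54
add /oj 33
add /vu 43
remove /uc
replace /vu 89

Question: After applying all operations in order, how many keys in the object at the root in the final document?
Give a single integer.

After op 1 (replace /v 54): {"fvh":18,"i":0,"uc":0,"v":54}
After op 2 (add /oj 33): {"fvh":18,"i":0,"oj":33,"uc":0,"v":54}
After op 3 (add /vu 43): {"fvh":18,"i":0,"oj":33,"uc":0,"v":54,"vu":43}
After op 4 (remove /uc): {"fvh":18,"i":0,"oj":33,"v":54,"vu":43}
After op 5 (replace /vu 89): {"fvh":18,"i":0,"oj":33,"v":54,"vu":89}
Size at the root: 5

Answer: 5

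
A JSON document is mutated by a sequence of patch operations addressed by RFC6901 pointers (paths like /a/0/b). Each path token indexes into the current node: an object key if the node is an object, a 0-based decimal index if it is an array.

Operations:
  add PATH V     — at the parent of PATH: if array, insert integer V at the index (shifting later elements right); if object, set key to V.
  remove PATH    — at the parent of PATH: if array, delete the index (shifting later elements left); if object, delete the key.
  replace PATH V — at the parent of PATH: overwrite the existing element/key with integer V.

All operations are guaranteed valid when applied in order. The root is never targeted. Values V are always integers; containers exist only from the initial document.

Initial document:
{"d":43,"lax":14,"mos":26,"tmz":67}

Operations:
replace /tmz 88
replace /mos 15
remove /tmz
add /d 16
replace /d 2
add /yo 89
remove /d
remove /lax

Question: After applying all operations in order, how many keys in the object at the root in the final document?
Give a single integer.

Answer: 2

Derivation:
After op 1 (replace /tmz 88): {"d":43,"lax":14,"mos":26,"tmz":88}
After op 2 (replace /mos 15): {"d":43,"lax":14,"mos":15,"tmz":88}
After op 3 (remove /tmz): {"d":43,"lax":14,"mos":15}
After op 4 (add /d 16): {"d":16,"lax":14,"mos":15}
After op 5 (replace /d 2): {"d":2,"lax":14,"mos":15}
After op 6 (add /yo 89): {"d":2,"lax":14,"mos":15,"yo":89}
After op 7 (remove /d): {"lax":14,"mos":15,"yo":89}
After op 8 (remove /lax): {"mos":15,"yo":89}
Size at the root: 2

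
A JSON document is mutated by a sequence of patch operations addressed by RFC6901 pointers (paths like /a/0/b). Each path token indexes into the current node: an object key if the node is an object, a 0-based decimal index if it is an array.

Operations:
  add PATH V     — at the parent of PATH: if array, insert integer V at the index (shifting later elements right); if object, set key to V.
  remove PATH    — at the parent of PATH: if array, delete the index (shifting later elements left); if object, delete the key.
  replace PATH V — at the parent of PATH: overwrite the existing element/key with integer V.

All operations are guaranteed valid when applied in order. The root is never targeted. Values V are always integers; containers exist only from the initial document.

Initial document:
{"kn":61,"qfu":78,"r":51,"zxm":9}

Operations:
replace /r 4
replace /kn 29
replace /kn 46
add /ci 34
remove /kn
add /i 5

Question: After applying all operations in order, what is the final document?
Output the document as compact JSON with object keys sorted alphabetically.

Answer: {"ci":34,"i":5,"qfu":78,"r":4,"zxm":9}

Derivation:
After op 1 (replace /r 4): {"kn":61,"qfu":78,"r":4,"zxm":9}
After op 2 (replace /kn 29): {"kn":29,"qfu":78,"r":4,"zxm":9}
After op 3 (replace /kn 46): {"kn":46,"qfu":78,"r":4,"zxm":9}
After op 4 (add /ci 34): {"ci":34,"kn":46,"qfu":78,"r":4,"zxm":9}
After op 5 (remove /kn): {"ci":34,"qfu":78,"r":4,"zxm":9}
After op 6 (add /i 5): {"ci":34,"i":5,"qfu":78,"r":4,"zxm":9}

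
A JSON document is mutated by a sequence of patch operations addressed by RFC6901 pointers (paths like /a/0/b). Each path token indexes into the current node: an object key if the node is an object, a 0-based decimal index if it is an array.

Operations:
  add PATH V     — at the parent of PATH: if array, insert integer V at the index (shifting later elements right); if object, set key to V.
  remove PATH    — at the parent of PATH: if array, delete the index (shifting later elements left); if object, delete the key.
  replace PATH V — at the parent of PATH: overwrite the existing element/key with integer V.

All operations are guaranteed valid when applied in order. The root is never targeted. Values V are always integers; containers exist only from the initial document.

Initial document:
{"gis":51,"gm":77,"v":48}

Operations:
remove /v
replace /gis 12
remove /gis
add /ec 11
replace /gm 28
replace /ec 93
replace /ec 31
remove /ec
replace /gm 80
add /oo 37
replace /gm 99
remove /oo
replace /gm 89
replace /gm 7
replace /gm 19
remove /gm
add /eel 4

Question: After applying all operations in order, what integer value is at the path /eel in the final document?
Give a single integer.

After op 1 (remove /v): {"gis":51,"gm":77}
After op 2 (replace /gis 12): {"gis":12,"gm":77}
After op 3 (remove /gis): {"gm":77}
After op 4 (add /ec 11): {"ec":11,"gm":77}
After op 5 (replace /gm 28): {"ec":11,"gm":28}
After op 6 (replace /ec 93): {"ec":93,"gm":28}
After op 7 (replace /ec 31): {"ec":31,"gm":28}
After op 8 (remove /ec): {"gm":28}
After op 9 (replace /gm 80): {"gm":80}
After op 10 (add /oo 37): {"gm":80,"oo":37}
After op 11 (replace /gm 99): {"gm":99,"oo":37}
After op 12 (remove /oo): {"gm":99}
After op 13 (replace /gm 89): {"gm":89}
After op 14 (replace /gm 7): {"gm":7}
After op 15 (replace /gm 19): {"gm":19}
After op 16 (remove /gm): {}
After op 17 (add /eel 4): {"eel":4}
Value at /eel: 4

Answer: 4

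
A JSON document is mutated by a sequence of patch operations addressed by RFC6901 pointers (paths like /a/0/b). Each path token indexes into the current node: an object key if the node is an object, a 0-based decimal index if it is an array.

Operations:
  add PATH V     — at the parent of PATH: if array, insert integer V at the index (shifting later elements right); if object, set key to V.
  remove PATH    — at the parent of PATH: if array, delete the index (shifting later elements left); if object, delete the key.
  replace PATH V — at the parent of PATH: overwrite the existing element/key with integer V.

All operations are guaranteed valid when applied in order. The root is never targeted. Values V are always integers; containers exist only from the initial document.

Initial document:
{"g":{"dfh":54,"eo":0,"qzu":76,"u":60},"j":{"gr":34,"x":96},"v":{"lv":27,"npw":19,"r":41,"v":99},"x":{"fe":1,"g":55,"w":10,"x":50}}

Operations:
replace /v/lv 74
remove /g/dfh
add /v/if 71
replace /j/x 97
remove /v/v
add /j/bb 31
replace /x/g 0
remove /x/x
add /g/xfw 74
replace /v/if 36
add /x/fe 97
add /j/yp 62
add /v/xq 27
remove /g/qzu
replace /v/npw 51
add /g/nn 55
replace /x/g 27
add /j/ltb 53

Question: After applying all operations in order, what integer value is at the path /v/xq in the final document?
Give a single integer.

After op 1 (replace /v/lv 74): {"g":{"dfh":54,"eo":0,"qzu":76,"u":60},"j":{"gr":34,"x":96},"v":{"lv":74,"npw":19,"r":41,"v":99},"x":{"fe":1,"g":55,"w":10,"x":50}}
After op 2 (remove /g/dfh): {"g":{"eo":0,"qzu":76,"u":60},"j":{"gr":34,"x":96},"v":{"lv":74,"npw":19,"r":41,"v":99},"x":{"fe":1,"g":55,"w":10,"x":50}}
After op 3 (add /v/if 71): {"g":{"eo":0,"qzu":76,"u":60},"j":{"gr":34,"x":96},"v":{"if":71,"lv":74,"npw":19,"r":41,"v":99},"x":{"fe":1,"g":55,"w":10,"x":50}}
After op 4 (replace /j/x 97): {"g":{"eo":0,"qzu":76,"u":60},"j":{"gr":34,"x":97},"v":{"if":71,"lv":74,"npw":19,"r":41,"v":99},"x":{"fe":1,"g":55,"w":10,"x":50}}
After op 5 (remove /v/v): {"g":{"eo":0,"qzu":76,"u":60},"j":{"gr":34,"x":97},"v":{"if":71,"lv":74,"npw":19,"r":41},"x":{"fe":1,"g":55,"w":10,"x":50}}
After op 6 (add /j/bb 31): {"g":{"eo":0,"qzu":76,"u":60},"j":{"bb":31,"gr":34,"x":97},"v":{"if":71,"lv":74,"npw":19,"r":41},"x":{"fe":1,"g":55,"w":10,"x":50}}
After op 7 (replace /x/g 0): {"g":{"eo":0,"qzu":76,"u":60},"j":{"bb":31,"gr":34,"x":97},"v":{"if":71,"lv":74,"npw":19,"r":41},"x":{"fe":1,"g":0,"w":10,"x":50}}
After op 8 (remove /x/x): {"g":{"eo":0,"qzu":76,"u":60},"j":{"bb":31,"gr":34,"x":97},"v":{"if":71,"lv":74,"npw":19,"r":41},"x":{"fe":1,"g":0,"w":10}}
After op 9 (add /g/xfw 74): {"g":{"eo":0,"qzu":76,"u":60,"xfw":74},"j":{"bb":31,"gr":34,"x":97},"v":{"if":71,"lv":74,"npw":19,"r":41},"x":{"fe":1,"g":0,"w":10}}
After op 10 (replace /v/if 36): {"g":{"eo":0,"qzu":76,"u":60,"xfw":74},"j":{"bb":31,"gr":34,"x":97},"v":{"if":36,"lv":74,"npw":19,"r":41},"x":{"fe":1,"g":0,"w":10}}
After op 11 (add /x/fe 97): {"g":{"eo":0,"qzu":76,"u":60,"xfw":74},"j":{"bb":31,"gr":34,"x":97},"v":{"if":36,"lv":74,"npw":19,"r":41},"x":{"fe":97,"g":0,"w":10}}
After op 12 (add /j/yp 62): {"g":{"eo":0,"qzu":76,"u":60,"xfw":74},"j":{"bb":31,"gr":34,"x":97,"yp":62},"v":{"if":36,"lv":74,"npw":19,"r":41},"x":{"fe":97,"g":0,"w":10}}
After op 13 (add /v/xq 27): {"g":{"eo":0,"qzu":76,"u":60,"xfw":74},"j":{"bb":31,"gr":34,"x":97,"yp":62},"v":{"if":36,"lv":74,"npw":19,"r":41,"xq":27},"x":{"fe":97,"g":0,"w":10}}
After op 14 (remove /g/qzu): {"g":{"eo":0,"u":60,"xfw":74},"j":{"bb":31,"gr":34,"x":97,"yp":62},"v":{"if":36,"lv":74,"npw":19,"r":41,"xq":27},"x":{"fe":97,"g":0,"w":10}}
After op 15 (replace /v/npw 51): {"g":{"eo":0,"u":60,"xfw":74},"j":{"bb":31,"gr":34,"x":97,"yp":62},"v":{"if":36,"lv":74,"npw":51,"r":41,"xq":27},"x":{"fe":97,"g":0,"w":10}}
After op 16 (add /g/nn 55): {"g":{"eo":0,"nn":55,"u":60,"xfw":74},"j":{"bb":31,"gr":34,"x":97,"yp":62},"v":{"if":36,"lv":74,"npw":51,"r":41,"xq":27},"x":{"fe":97,"g":0,"w":10}}
After op 17 (replace /x/g 27): {"g":{"eo":0,"nn":55,"u":60,"xfw":74},"j":{"bb":31,"gr":34,"x":97,"yp":62},"v":{"if":36,"lv":74,"npw":51,"r":41,"xq":27},"x":{"fe":97,"g":27,"w":10}}
After op 18 (add /j/ltb 53): {"g":{"eo":0,"nn":55,"u":60,"xfw":74},"j":{"bb":31,"gr":34,"ltb":53,"x":97,"yp":62},"v":{"if":36,"lv":74,"npw":51,"r":41,"xq":27},"x":{"fe":97,"g":27,"w":10}}
Value at /v/xq: 27

Answer: 27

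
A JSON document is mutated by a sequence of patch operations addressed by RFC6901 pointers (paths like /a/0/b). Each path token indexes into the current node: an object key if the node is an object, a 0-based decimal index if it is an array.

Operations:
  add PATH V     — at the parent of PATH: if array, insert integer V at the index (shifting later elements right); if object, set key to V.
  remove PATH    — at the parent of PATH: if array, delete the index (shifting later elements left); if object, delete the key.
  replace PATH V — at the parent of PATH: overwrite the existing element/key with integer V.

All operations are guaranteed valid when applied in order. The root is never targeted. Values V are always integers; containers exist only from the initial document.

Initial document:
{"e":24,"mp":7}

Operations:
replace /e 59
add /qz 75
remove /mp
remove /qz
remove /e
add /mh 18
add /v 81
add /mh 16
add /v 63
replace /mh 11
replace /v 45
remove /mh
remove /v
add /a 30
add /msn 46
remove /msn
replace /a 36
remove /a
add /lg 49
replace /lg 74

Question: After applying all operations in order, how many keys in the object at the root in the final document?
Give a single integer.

After op 1 (replace /e 59): {"e":59,"mp":7}
After op 2 (add /qz 75): {"e":59,"mp":7,"qz":75}
After op 3 (remove /mp): {"e":59,"qz":75}
After op 4 (remove /qz): {"e":59}
After op 5 (remove /e): {}
After op 6 (add /mh 18): {"mh":18}
After op 7 (add /v 81): {"mh":18,"v":81}
After op 8 (add /mh 16): {"mh":16,"v":81}
After op 9 (add /v 63): {"mh":16,"v":63}
After op 10 (replace /mh 11): {"mh":11,"v":63}
After op 11 (replace /v 45): {"mh":11,"v":45}
After op 12 (remove /mh): {"v":45}
After op 13 (remove /v): {}
After op 14 (add /a 30): {"a":30}
After op 15 (add /msn 46): {"a":30,"msn":46}
After op 16 (remove /msn): {"a":30}
After op 17 (replace /a 36): {"a":36}
After op 18 (remove /a): {}
After op 19 (add /lg 49): {"lg":49}
After op 20 (replace /lg 74): {"lg":74}
Size at the root: 1

Answer: 1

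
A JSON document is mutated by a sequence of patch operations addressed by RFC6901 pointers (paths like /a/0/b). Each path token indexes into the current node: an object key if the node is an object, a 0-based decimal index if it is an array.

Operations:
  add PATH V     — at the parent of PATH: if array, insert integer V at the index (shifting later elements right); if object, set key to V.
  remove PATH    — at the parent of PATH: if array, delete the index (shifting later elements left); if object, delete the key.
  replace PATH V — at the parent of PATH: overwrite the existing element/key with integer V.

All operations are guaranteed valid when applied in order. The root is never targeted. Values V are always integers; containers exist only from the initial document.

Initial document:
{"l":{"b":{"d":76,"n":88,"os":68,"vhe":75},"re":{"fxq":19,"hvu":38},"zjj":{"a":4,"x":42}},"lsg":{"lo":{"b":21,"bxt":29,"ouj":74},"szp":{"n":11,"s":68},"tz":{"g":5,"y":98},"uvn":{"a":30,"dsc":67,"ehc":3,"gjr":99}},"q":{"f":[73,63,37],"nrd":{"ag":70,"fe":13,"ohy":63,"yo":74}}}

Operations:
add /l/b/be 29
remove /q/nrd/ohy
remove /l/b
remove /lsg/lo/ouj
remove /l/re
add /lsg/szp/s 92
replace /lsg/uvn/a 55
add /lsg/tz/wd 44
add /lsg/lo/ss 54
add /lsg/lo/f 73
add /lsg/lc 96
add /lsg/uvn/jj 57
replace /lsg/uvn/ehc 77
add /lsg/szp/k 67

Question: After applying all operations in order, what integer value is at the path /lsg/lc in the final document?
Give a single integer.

After op 1 (add /l/b/be 29): {"l":{"b":{"be":29,"d":76,"n":88,"os":68,"vhe":75},"re":{"fxq":19,"hvu":38},"zjj":{"a":4,"x":42}},"lsg":{"lo":{"b":21,"bxt":29,"ouj":74},"szp":{"n":11,"s":68},"tz":{"g":5,"y":98},"uvn":{"a":30,"dsc":67,"ehc":3,"gjr":99}},"q":{"f":[73,63,37],"nrd":{"ag":70,"fe":13,"ohy":63,"yo":74}}}
After op 2 (remove /q/nrd/ohy): {"l":{"b":{"be":29,"d":76,"n":88,"os":68,"vhe":75},"re":{"fxq":19,"hvu":38},"zjj":{"a":4,"x":42}},"lsg":{"lo":{"b":21,"bxt":29,"ouj":74},"szp":{"n":11,"s":68},"tz":{"g":5,"y":98},"uvn":{"a":30,"dsc":67,"ehc":3,"gjr":99}},"q":{"f":[73,63,37],"nrd":{"ag":70,"fe":13,"yo":74}}}
After op 3 (remove /l/b): {"l":{"re":{"fxq":19,"hvu":38},"zjj":{"a":4,"x":42}},"lsg":{"lo":{"b":21,"bxt":29,"ouj":74},"szp":{"n":11,"s":68},"tz":{"g":5,"y":98},"uvn":{"a":30,"dsc":67,"ehc":3,"gjr":99}},"q":{"f":[73,63,37],"nrd":{"ag":70,"fe":13,"yo":74}}}
After op 4 (remove /lsg/lo/ouj): {"l":{"re":{"fxq":19,"hvu":38},"zjj":{"a":4,"x":42}},"lsg":{"lo":{"b":21,"bxt":29},"szp":{"n":11,"s":68},"tz":{"g":5,"y":98},"uvn":{"a":30,"dsc":67,"ehc":3,"gjr":99}},"q":{"f":[73,63,37],"nrd":{"ag":70,"fe":13,"yo":74}}}
After op 5 (remove /l/re): {"l":{"zjj":{"a":4,"x":42}},"lsg":{"lo":{"b":21,"bxt":29},"szp":{"n":11,"s":68},"tz":{"g":5,"y":98},"uvn":{"a":30,"dsc":67,"ehc":3,"gjr":99}},"q":{"f":[73,63,37],"nrd":{"ag":70,"fe":13,"yo":74}}}
After op 6 (add /lsg/szp/s 92): {"l":{"zjj":{"a":4,"x":42}},"lsg":{"lo":{"b":21,"bxt":29},"szp":{"n":11,"s":92},"tz":{"g":5,"y":98},"uvn":{"a":30,"dsc":67,"ehc":3,"gjr":99}},"q":{"f":[73,63,37],"nrd":{"ag":70,"fe":13,"yo":74}}}
After op 7 (replace /lsg/uvn/a 55): {"l":{"zjj":{"a":4,"x":42}},"lsg":{"lo":{"b":21,"bxt":29},"szp":{"n":11,"s":92},"tz":{"g":5,"y":98},"uvn":{"a":55,"dsc":67,"ehc":3,"gjr":99}},"q":{"f":[73,63,37],"nrd":{"ag":70,"fe":13,"yo":74}}}
After op 8 (add /lsg/tz/wd 44): {"l":{"zjj":{"a":4,"x":42}},"lsg":{"lo":{"b":21,"bxt":29},"szp":{"n":11,"s":92},"tz":{"g":5,"wd":44,"y":98},"uvn":{"a":55,"dsc":67,"ehc":3,"gjr":99}},"q":{"f":[73,63,37],"nrd":{"ag":70,"fe":13,"yo":74}}}
After op 9 (add /lsg/lo/ss 54): {"l":{"zjj":{"a":4,"x":42}},"lsg":{"lo":{"b":21,"bxt":29,"ss":54},"szp":{"n":11,"s":92},"tz":{"g":5,"wd":44,"y":98},"uvn":{"a":55,"dsc":67,"ehc":3,"gjr":99}},"q":{"f":[73,63,37],"nrd":{"ag":70,"fe":13,"yo":74}}}
After op 10 (add /lsg/lo/f 73): {"l":{"zjj":{"a":4,"x":42}},"lsg":{"lo":{"b":21,"bxt":29,"f":73,"ss":54},"szp":{"n":11,"s":92},"tz":{"g":5,"wd":44,"y":98},"uvn":{"a":55,"dsc":67,"ehc":3,"gjr":99}},"q":{"f":[73,63,37],"nrd":{"ag":70,"fe":13,"yo":74}}}
After op 11 (add /lsg/lc 96): {"l":{"zjj":{"a":4,"x":42}},"lsg":{"lc":96,"lo":{"b":21,"bxt":29,"f":73,"ss":54},"szp":{"n":11,"s":92},"tz":{"g":5,"wd":44,"y":98},"uvn":{"a":55,"dsc":67,"ehc":3,"gjr":99}},"q":{"f":[73,63,37],"nrd":{"ag":70,"fe":13,"yo":74}}}
After op 12 (add /lsg/uvn/jj 57): {"l":{"zjj":{"a":4,"x":42}},"lsg":{"lc":96,"lo":{"b":21,"bxt":29,"f":73,"ss":54},"szp":{"n":11,"s":92},"tz":{"g":5,"wd":44,"y":98},"uvn":{"a":55,"dsc":67,"ehc":3,"gjr":99,"jj":57}},"q":{"f":[73,63,37],"nrd":{"ag":70,"fe":13,"yo":74}}}
After op 13 (replace /lsg/uvn/ehc 77): {"l":{"zjj":{"a":4,"x":42}},"lsg":{"lc":96,"lo":{"b":21,"bxt":29,"f":73,"ss":54},"szp":{"n":11,"s":92},"tz":{"g":5,"wd":44,"y":98},"uvn":{"a":55,"dsc":67,"ehc":77,"gjr":99,"jj":57}},"q":{"f":[73,63,37],"nrd":{"ag":70,"fe":13,"yo":74}}}
After op 14 (add /lsg/szp/k 67): {"l":{"zjj":{"a":4,"x":42}},"lsg":{"lc":96,"lo":{"b":21,"bxt":29,"f":73,"ss":54},"szp":{"k":67,"n":11,"s":92},"tz":{"g":5,"wd":44,"y":98},"uvn":{"a":55,"dsc":67,"ehc":77,"gjr":99,"jj":57}},"q":{"f":[73,63,37],"nrd":{"ag":70,"fe":13,"yo":74}}}
Value at /lsg/lc: 96

Answer: 96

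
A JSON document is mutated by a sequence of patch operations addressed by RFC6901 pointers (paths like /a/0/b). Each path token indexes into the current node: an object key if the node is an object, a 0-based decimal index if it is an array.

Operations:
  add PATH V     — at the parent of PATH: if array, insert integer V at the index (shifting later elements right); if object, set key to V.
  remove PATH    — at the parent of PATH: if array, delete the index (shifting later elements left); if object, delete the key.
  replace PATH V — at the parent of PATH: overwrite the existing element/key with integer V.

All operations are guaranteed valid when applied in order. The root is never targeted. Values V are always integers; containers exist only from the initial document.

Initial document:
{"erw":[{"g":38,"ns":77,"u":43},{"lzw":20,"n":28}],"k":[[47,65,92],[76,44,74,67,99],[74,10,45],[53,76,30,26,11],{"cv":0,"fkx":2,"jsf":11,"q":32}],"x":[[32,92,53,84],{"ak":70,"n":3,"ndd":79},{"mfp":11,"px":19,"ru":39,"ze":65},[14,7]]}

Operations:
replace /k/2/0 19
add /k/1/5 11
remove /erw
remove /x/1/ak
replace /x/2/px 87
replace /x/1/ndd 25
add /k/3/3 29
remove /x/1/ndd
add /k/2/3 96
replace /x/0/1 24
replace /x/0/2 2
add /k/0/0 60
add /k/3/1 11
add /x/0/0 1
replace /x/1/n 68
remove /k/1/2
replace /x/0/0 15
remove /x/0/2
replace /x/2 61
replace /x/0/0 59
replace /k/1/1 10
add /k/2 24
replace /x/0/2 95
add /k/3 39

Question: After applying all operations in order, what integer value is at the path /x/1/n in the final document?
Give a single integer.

After op 1 (replace /k/2/0 19): {"erw":[{"g":38,"ns":77,"u":43},{"lzw":20,"n":28}],"k":[[47,65,92],[76,44,74,67,99],[19,10,45],[53,76,30,26,11],{"cv":0,"fkx":2,"jsf":11,"q":32}],"x":[[32,92,53,84],{"ak":70,"n":3,"ndd":79},{"mfp":11,"px":19,"ru":39,"ze":65},[14,7]]}
After op 2 (add /k/1/5 11): {"erw":[{"g":38,"ns":77,"u":43},{"lzw":20,"n":28}],"k":[[47,65,92],[76,44,74,67,99,11],[19,10,45],[53,76,30,26,11],{"cv":0,"fkx":2,"jsf":11,"q":32}],"x":[[32,92,53,84],{"ak":70,"n":3,"ndd":79},{"mfp":11,"px":19,"ru":39,"ze":65},[14,7]]}
After op 3 (remove /erw): {"k":[[47,65,92],[76,44,74,67,99,11],[19,10,45],[53,76,30,26,11],{"cv":0,"fkx":2,"jsf":11,"q":32}],"x":[[32,92,53,84],{"ak":70,"n":3,"ndd":79},{"mfp":11,"px":19,"ru":39,"ze":65},[14,7]]}
After op 4 (remove /x/1/ak): {"k":[[47,65,92],[76,44,74,67,99,11],[19,10,45],[53,76,30,26,11],{"cv":0,"fkx":2,"jsf":11,"q":32}],"x":[[32,92,53,84],{"n":3,"ndd":79},{"mfp":11,"px":19,"ru":39,"ze":65},[14,7]]}
After op 5 (replace /x/2/px 87): {"k":[[47,65,92],[76,44,74,67,99,11],[19,10,45],[53,76,30,26,11],{"cv":0,"fkx":2,"jsf":11,"q":32}],"x":[[32,92,53,84],{"n":3,"ndd":79},{"mfp":11,"px":87,"ru":39,"ze":65},[14,7]]}
After op 6 (replace /x/1/ndd 25): {"k":[[47,65,92],[76,44,74,67,99,11],[19,10,45],[53,76,30,26,11],{"cv":0,"fkx":2,"jsf":11,"q":32}],"x":[[32,92,53,84],{"n":3,"ndd":25},{"mfp":11,"px":87,"ru":39,"ze":65},[14,7]]}
After op 7 (add /k/3/3 29): {"k":[[47,65,92],[76,44,74,67,99,11],[19,10,45],[53,76,30,29,26,11],{"cv":0,"fkx":2,"jsf":11,"q":32}],"x":[[32,92,53,84],{"n":3,"ndd":25},{"mfp":11,"px":87,"ru":39,"ze":65},[14,7]]}
After op 8 (remove /x/1/ndd): {"k":[[47,65,92],[76,44,74,67,99,11],[19,10,45],[53,76,30,29,26,11],{"cv":0,"fkx":2,"jsf":11,"q":32}],"x":[[32,92,53,84],{"n":3},{"mfp":11,"px":87,"ru":39,"ze":65},[14,7]]}
After op 9 (add /k/2/3 96): {"k":[[47,65,92],[76,44,74,67,99,11],[19,10,45,96],[53,76,30,29,26,11],{"cv":0,"fkx":2,"jsf":11,"q":32}],"x":[[32,92,53,84],{"n":3},{"mfp":11,"px":87,"ru":39,"ze":65},[14,7]]}
After op 10 (replace /x/0/1 24): {"k":[[47,65,92],[76,44,74,67,99,11],[19,10,45,96],[53,76,30,29,26,11],{"cv":0,"fkx":2,"jsf":11,"q":32}],"x":[[32,24,53,84],{"n":3},{"mfp":11,"px":87,"ru":39,"ze":65},[14,7]]}
After op 11 (replace /x/0/2 2): {"k":[[47,65,92],[76,44,74,67,99,11],[19,10,45,96],[53,76,30,29,26,11],{"cv":0,"fkx":2,"jsf":11,"q":32}],"x":[[32,24,2,84],{"n":3},{"mfp":11,"px":87,"ru":39,"ze":65},[14,7]]}
After op 12 (add /k/0/0 60): {"k":[[60,47,65,92],[76,44,74,67,99,11],[19,10,45,96],[53,76,30,29,26,11],{"cv":0,"fkx":2,"jsf":11,"q":32}],"x":[[32,24,2,84],{"n":3},{"mfp":11,"px":87,"ru":39,"ze":65},[14,7]]}
After op 13 (add /k/3/1 11): {"k":[[60,47,65,92],[76,44,74,67,99,11],[19,10,45,96],[53,11,76,30,29,26,11],{"cv":0,"fkx":2,"jsf":11,"q":32}],"x":[[32,24,2,84],{"n":3},{"mfp":11,"px":87,"ru":39,"ze":65},[14,7]]}
After op 14 (add /x/0/0 1): {"k":[[60,47,65,92],[76,44,74,67,99,11],[19,10,45,96],[53,11,76,30,29,26,11],{"cv":0,"fkx":2,"jsf":11,"q":32}],"x":[[1,32,24,2,84],{"n":3},{"mfp":11,"px":87,"ru":39,"ze":65},[14,7]]}
After op 15 (replace /x/1/n 68): {"k":[[60,47,65,92],[76,44,74,67,99,11],[19,10,45,96],[53,11,76,30,29,26,11],{"cv":0,"fkx":2,"jsf":11,"q":32}],"x":[[1,32,24,2,84],{"n":68},{"mfp":11,"px":87,"ru":39,"ze":65},[14,7]]}
After op 16 (remove /k/1/2): {"k":[[60,47,65,92],[76,44,67,99,11],[19,10,45,96],[53,11,76,30,29,26,11],{"cv":0,"fkx":2,"jsf":11,"q":32}],"x":[[1,32,24,2,84],{"n":68},{"mfp":11,"px":87,"ru":39,"ze":65},[14,7]]}
After op 17 (replace /x/0/0 15): {"k":[[60,47,65,92],[76,44,67,99,11],[19,10,45,96],[53,11,76,30,29,26,11],{"cv":0,"fkx":2,"jsf":11,"q":32}],"x":[[15,32,24,2,84],{"n":68},{"mfp":11,"px":87,"ru":39,"ze":65},[14,7]]}
After op 18 (remove /x/0/2): {"k":[[60,47,65,92],[76,44,67,99,11],[19,10,45,96],[53,11,76,30,29,26,11],{"cv":0,"fkx":2,"jsf":11,"q":32}],"x":[[15,32,2,84],{"n":68},{"mfp":11,"px":87,"ru":39,"ze":65},[14,7]]}
After op 19 (replace /x/2 61): {"k":[[60,47,65,92],[76,44,67,99,11],[19,10,45,96],[53,11,76,30,29,26,11],{"cv":0,"fkx":2,"jsf":11,"q":32}],"x":[[15,32,2,84],{"n":68},61,[14,7]]}
After op 20 (replace /x/0/0 59): {"k":[[60,47,65,92],[76,44,67,99,11],[19,10,45,96],[53,11,76,30,29,26,11],{"cv":0,"fkx":2,"jsf":11,"q":32}],"x":[[59,32,2,84],{"n":68},61,[14,7]]}
After op 21 (replace /k/1/1 10): {"k":[[60,47,65,92],[76,10,67,99,11],[19,10,45,96],[53,11,76,30,29,26,11],{"cv":0,"fkx":2,"jsf":11,"q":32}],"x":[[59,32,2,84],{"n":68},61,[14,7]]}
After op 22 (add /k/2 24): {"k":[[60,47,65,92],[76,10,67,99,11],24,[19,10,45,96],[53,11,76,30,29,26,11],{"cv":0,"fkx":2,"jsf":11,"q":32}],"x":[[59,32,2,84],{"n":68},61,[14,7]]}
After op 23 (replace /x/0/2 95): {"k":[[60,47,65,92],[76,10,67,99,11],24,[19,10,45,96],[53,11,76,30,29,26,11],{"cv":0,"fkx":2,"jsf":11,"q":32}],"x":[[59,32,95,84],{"n":68},61,[14,7]]}
After op 24 (add /k/3 39): {"k":[[60,47,65,92],[76,10,67,99,11],24,39,[19,10,45,96],[53,11,76,30,29,26,11],{"cv":0,"fkx":2,"jsf":11,"q":32}],"x":[[59,32,95,84],{"n":68},61,[14,7]]}
Value at /x/1/n: 68

Answer: 68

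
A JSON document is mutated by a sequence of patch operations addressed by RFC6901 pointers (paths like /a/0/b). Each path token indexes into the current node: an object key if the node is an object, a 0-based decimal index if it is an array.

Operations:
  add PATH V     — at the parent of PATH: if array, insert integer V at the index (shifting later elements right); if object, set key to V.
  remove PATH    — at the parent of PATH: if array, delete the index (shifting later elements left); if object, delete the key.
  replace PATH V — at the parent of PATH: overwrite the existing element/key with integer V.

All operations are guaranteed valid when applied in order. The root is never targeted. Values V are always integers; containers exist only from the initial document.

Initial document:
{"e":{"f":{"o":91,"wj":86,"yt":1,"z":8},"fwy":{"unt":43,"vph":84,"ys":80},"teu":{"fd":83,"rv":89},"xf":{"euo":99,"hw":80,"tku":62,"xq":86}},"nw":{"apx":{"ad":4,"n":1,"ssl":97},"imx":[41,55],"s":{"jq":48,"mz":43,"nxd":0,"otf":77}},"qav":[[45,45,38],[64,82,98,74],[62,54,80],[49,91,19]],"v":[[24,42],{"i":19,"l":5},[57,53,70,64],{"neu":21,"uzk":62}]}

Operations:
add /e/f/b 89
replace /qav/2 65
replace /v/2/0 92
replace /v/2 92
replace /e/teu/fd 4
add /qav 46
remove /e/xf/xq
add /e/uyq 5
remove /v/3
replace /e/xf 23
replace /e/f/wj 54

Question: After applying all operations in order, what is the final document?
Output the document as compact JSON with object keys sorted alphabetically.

Answer: {"e":{"f":{"b":89,"o":91,"wj":54,"yt":1,"z":8},"fwy":{"unt":43,"vph":84,"ys":80},"teu":{"fd":4,"rv":89},"uyq":5,"xf":23},"nw":{"apx":{"ad":4,"n":1,"ssl":97},"imx":[41,55],"s":{"jq":48,"mz":43,"nxd":0,"otf":77}},"qav":46,"v":[[24,42],{"i":19,"l":5},92]}

Derivation:
After op 1 (add /e/f/b 89): {"e":{"f":{"b":89,"o":91,"wj":86,"yt":1,"z":8},"fwy":{"unt":43,"vph":84,"ys":80},"teu":{"fd":83,"rv":89},"xf":{"euo":99,"hw":80,"tku":62,"xq":86}},"nw":{"apx":{"ad":4,"n":1,"ssl":97},"imx":[41,55],"s":{"jq":48,"mz":43,"nxd":0,"otf":77}},"qav":[[45,45,38],[64,82,98,74],[62,54,80],[49,91,19]],"v":[[24,42],{"i":19,"l":5},[57,53,70,64],{"neu":21,"uzk":62}]}
After op 2 (replace /qav/2 65): {"e":{"f":{"b":89,"o":91,"wj":86,"yt":1,"z":8},"fwy":{"unt":43,"vph":84,"ys":80},"teu":{"fd":83,"rv":89},"xf":{"euo":99,"hw":80,"tku":62,"xq":86}},"nw":{"apx":{"ad":4,"n":1,"ssl":97},"imx":[41,55],"s":{"jq":48,"mz":43,"nxd":0,"otf":77}},"qav":[[45,45,38],[64,82,98,74],65,[49,91,19]],"v":[[24,42],{"i":19,"l":5},[57,53,70,64],{"neu":21,"uzk":62}]}
After op 3 (replace /v/2/0 92): {"e":{"f":{"b":89,"o":91,"wj":86,"yt":1,"z":8},"fwy":{"unt":43,"vph":84,"ys":80},"teu":{"fd":83,"rv":89},"xf":{"euo":99,"hw":80,"tku":62,"xq":86}},"nw":{"apx":{"ad":4,"n":1,"ssl":97},"imx":[41,55],"s":{"jq":48,"mz":43,"nxd":0,"otf":77}},"qav":[[45,45,38],[64,82,98,74],65,[49,91,19]],"v":[[24,42],{"i":19,"l":5},[92,53,70,64],{"neu":21,"uzk":62}]}
After op 4 (replace /v/2 92): {"e":{"f":{"b":89,"o":91,"wj":86,"yt":1,"z":8},"fwy":{"unt":43,"vph":84,"ys":80},"teu":{"fd":83,"rv":89},"xf":{"euo":99,"hw":80,"tku":62,"xq":86}},"nw":{"apx":{"ad":4,"n":1,"ssl":97},"imx":[41,55],"s":{"jq":48,"mz":43,"nxd":0,"otf":77}},"qav":[[45,45,38],[64,82,98,74],65,[49,91,19]],"v":[[24,42],{"i":19,"l":5},92,{"neu":21,"uzk":62}]}
After op 5 (replace /e/teu/fd 4): {"e":{"f":{"b":89,"o":91,"wj":86,"yt":1,"z":8},"fwy":{"unt":43,"vph":84,"ys":80},"teu":{"fd":4,"rv":89},"xf":{"euo":99,"hw":80,"tku":62,"xq":86}},"nw":{"apx":{"ad":4,"n":1,"ssl":97},"imx":[41,55],"s":{"jq":48,"mz":43,"nxd":0,"otf":77}},"qav":[[45,45,38],[64,82,98,74],65,[49,91,19]],"v":[[24,42],{"i":19,"l":5},92,{"neu":21,"uzk":62}]}
After op 6 (add /qav 46): {"e":{"f":{"b":89,"o":91,"wj":86,"yt":1,"z":8},"fwy":{"unt":43,"vph":84,"ys":80},"teu":{"fd":4,"rv":89},"xf":{"euo":99,"hw":80,"tku":62,"xq":86}},"nw":{"apx":{"ad":4,"n":1,"ssl":97},"imx":[41,55],"s":{"jq":48,"mz":43,"nxd":0,"otf":77}},"qav":46,"v":[[24,42],{"i":19,"l":5},92,{"neu":21,"uzk":62}]}
After op 7 (remove /e/xf/xq): {"e":{"f":{"b":89,"o":91,"wj":86,"yt":1,"z":8},"fwy":{"unt":43,"vph":84,"ys":80},"teu":{"fd":4,"rv":89},"xf":{"euo":99,"hw":80,"tku":62}},"nw":{"apx":{"ad":4,"n":1,"ssl":97},"imx":[41,55],"s":{"jq":48,"mz":43,"nxd":0,"otf":77}},"qav":46,"v":[[24,42],{"i":19,"l":5},92,{"neu":21,"uzk":62}]}
After op 8 (add /e/uyq 5): {"e":{"f":{"b":89,"o":91,"wj":86,"yt":1,"z":8},"fwy":{"unt":43,"vph":84,"ys":80},"teu":{"fd":4,"rv":89},"uyq":5,"xf":{"euo":99,"hw":80,"tku":62}},"nw":{"apx":{"ad":4,"n":1,"ssl":97},"imx":[41,55],"s":{"jq":48,"mz":43,"nxd":0,"otf":77}},"qav":46,"v":[[24,42],{"i":19,"l":5},92,{"neu":21,"uzk":62}]}
After op 9 (remove /v/3): {"e":{"f":{"b":89,"o":91,"wj":86,"yt":1,"z":8},"fwy":{"unt":43,"vph":84,"ys":80},"teu":{"fd":4,"rv":89},"uyq":5,"xf":{"euo":99,"hw":80,"tku":62}},"nw":{"apx":{"ad":4,"n":1,"ssl":97},"imx":[41,55],"s":{"jq":48,"mz":43,"nxd":0,"otf":77}},"qav":46,"v":[[24,42],{"i":19,"l":5},92]}
After op 10 (replace /e/xf 23): {"e":{"f":{"b":89,"o":91,"wj":86,"yt":1,"z":8},"fwy":{"unt":43,"vph":84,"ys":80},"teu":{"fd":4,"rv":89},"uyq":5,"xf":23},"nw":{"apx":{"ad":4,"n":1,"ssl":97},"imx":[41,55],"s":{"jq":48,"mz":43,"nxd":0,"otf":77}},"qav":46,"v":[[24,42],{"i":19,"l":5},92]}
After op 11 (replace /e/f/wj 54): {"e":{"f":{"b":89,"o":91,"wj":54,"yt":1,"z":8},"fwy":{"unt":43,"vph":84,"ys":80},"teu":{"fd":4,"rv":89},"uyq":5,"xf":23},"nw":{"apx":{"ad":4,"n":1,"ssl":97},"imx":[41,55],"s":{"jq":48,"mz":43,"nxd":0,"otf":77}},"qav":46,"v":[[24,42],{"i":19,"l":5},92]}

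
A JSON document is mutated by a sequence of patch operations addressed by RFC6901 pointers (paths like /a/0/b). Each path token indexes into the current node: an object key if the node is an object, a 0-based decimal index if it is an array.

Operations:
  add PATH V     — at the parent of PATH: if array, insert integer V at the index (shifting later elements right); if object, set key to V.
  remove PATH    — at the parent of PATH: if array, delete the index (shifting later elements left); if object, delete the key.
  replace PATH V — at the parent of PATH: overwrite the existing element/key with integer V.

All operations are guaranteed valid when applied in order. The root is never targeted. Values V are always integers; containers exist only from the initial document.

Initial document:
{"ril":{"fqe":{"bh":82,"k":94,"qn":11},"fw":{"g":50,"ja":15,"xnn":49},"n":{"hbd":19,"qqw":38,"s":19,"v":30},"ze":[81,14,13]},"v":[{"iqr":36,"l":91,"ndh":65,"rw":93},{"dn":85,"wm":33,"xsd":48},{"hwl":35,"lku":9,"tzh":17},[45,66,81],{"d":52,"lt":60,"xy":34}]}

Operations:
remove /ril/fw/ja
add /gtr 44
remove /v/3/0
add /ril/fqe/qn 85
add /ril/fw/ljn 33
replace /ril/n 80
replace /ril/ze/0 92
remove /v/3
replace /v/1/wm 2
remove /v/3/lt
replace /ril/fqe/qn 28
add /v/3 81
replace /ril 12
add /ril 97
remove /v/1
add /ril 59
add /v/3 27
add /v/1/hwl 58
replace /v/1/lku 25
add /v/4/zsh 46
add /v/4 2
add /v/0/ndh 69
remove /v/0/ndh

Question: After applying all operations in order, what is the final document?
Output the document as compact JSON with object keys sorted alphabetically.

After op 1 (remove /ril/fw/ja): {"ril":{"fqe":{"bh":82,"k":94,"qn":11},"fw":{"g":50,"xnn":49},"n":{"hbd":19,"qqw":38,"s":19,"v":30},"ze":[81,14,13]},"v":[{"iqr":36,"l":91,"ndh":65,"rw":93},{"dn":85,"wm":33,"xsd":48},{"hwl":35,"lku":9,"tzh":17},[45,66,81],{"d":52,"lt":60,"xy":34}]}
After op 2 (add /gtr 44): {"gtr":44,"ril":{"fqe":{"bh":82,"k":94,"qn":11},"fw":{"g":50,"xnn":49},"n":{"hbd":19,"qqw":38,"s":19,"v":30},"ze":[81,14,13]},"v":[{"iqr":36,"l":91,"ndh":65,"rw":93},{"dn":85,"wm":33,"xsd":48},{"hwl":35,"lku":9,"tzh":17},[45,66,81],{"d":52,"lt":60,"xy":34}]}
After op 3 (remove /v/3/0): {"gtr":44,"ril":{"fqe":{"bh":82,"k":94,"qn":11},"fw":{"g":50,"xnn":49},"n":{"hbd":19,"qqw":38,"s":19,"v":30},"ze":[81,14,13]},"v":[{"iqr":36,"l":91,"ndh":65,"rw":93},{"dn":85,"wm":33,"xsd":48},{"hwl":35,"lku":9,"tzh":17},[66,81],{"d":52,"lt":60,"xy":34}]}
After op 4 (add /ril/fqe/qn 85): {"gtr":44,"ril":{"fqe":{"bh":82,"k":94,"qn":85},"fw":{"g":50,"xnn":49},"n":{"hbd":19,"qqw":38,"s":19,"v":30},"ze":[81,14,13]},"v":[{"iqr":36,"l":91,"ndh":65,"rw":93},{"dn":85,"wm":33,"xsd":48},{"hwl":35,"lku":9,"tzh":17},[66,81],{"d":52,"lt":60,"xy":34}]}
After op 5 (add /ril/fw/ljn 33): {"gtr":44,"ril":{"fqe":{"bh":82,"k":94,"qn":85},"fw":{"g":50,"ljn":33,"xnn":49},"n":{"hbd":19,"qqw":38,"s":19,"v":30},"ze":[81,14,13]},"v":[{"iqr":36,"l":91,"ndh":65,"rw":93},{"dn":85,"wm":33,"xsd":48},{"hwl":35,"lku":9,"tzh":17},[66,81],{"d":52,"lt":60,"xy":34}]}
After op 6 (replace /ril/n 80): {"gtr":44,"ril":{"fqe":{"bh":82,"k":94,"qn":85},"fw":{"g":50,"ljn":33,"xnn":49},"n":80,"ze":[81,14,13]},"v":[{"iqr":36,"l":91,"ndh":65,"rw":93},{"dn":85,"wm":33,"xsd":48},{"hwl":35,"lku":9,"tzh":17},[66,81],{"d":52,"lt":60,"xy":34}]}
After op 7 (replace /ril/ze/0 92): {"gtr":44,"ril":{"fqe":{"bh":82,"k":94,"qn":85},"fw":{"g":50,"ljn":33,"xnn":49},"n":80,"ze":[92,14,13]},"v":[{"iqr":36,"l":91,"ndh":65,"rw":93},{"dn":85,"wm":33,"xsd":48},{"hwl":35,"lku":9,"tzh":17},[66,81],{"d":52,"lt":60,"xy":34}]}
After op 8 (remove /v/3): {"gtr":44,"ril":{"fqe":{"bh":82,"k":94,"qn":85},"fw":{"g":50,"ljn":33,"xnn":49},"n":80,"ze":[92,14,13]},"v":[{"iqr":36,"l":91,"ndh":65,"rw":93},{"dn":85,"wm":33,"xsd":48},{"hwl":35,"lku":9,"tzh":17},{"d":52,"lt":60,"xy":34}]}
After op 9 (replace /v/1/wm 2): {"gtr":44,"ril":{"fqe":{"bh":82,"k":94,"qn":85},"fw":{"g":50,"ljn":33,"xnn":49},"n":80,"ze":[92,14,13]},"v":[{"iqr":36,"l":91,"ndh":65,"rw":93},{"dn":85,"wm":2,"xsd":48},{"hwl":35,"lku":9,"tzh":17},{"d":52,"lt":60,"xy":34}]}
After op 10 (remove /v/3/lt): {"gtr":44,"ril":{"fqe":{"bh":82,"k":94,"qn":85},"fw":{"g":50,"ljn":33,"xnn":49},"n":80,"ze":[92,14,13]},"v":[{"iqr":36,"l":91,"ndh":65,"rw":93},{"dn":85,"wm":2,"xsd":48},{"hwl":35,"lku":9,"tzh":17},{"d":52,"xy":34}]}
After op 11 (replace /ril/fqe/qn 28): {"gtr":44,"ril":{"fqe":{"bh":82,"k":94,"qn":28},"fw":{"g":50,"ljn":33,"xnn":49},"n":80,"ze":[92,14,13]},"v":[{"iqr":36,"l":91,"ndh":65,"rw":93},{"dn":85,"wm":2,"xsd":48},{"hwl":35,"lku":9,"tzh":17},{"d":52,"xy":34}]}
After op 12 (add /v/3 81): {"gtr":44,"ril":{"fqe":{"bh":82,"k":94,"qn":28},"fw":{"g":50,"ljn":33,"xnn":49},"n":80,"ze":[92,14,13]},"v":[{"iqr":36,"l":91,"ndh":65,"rw":93},{"dn":85,"wm":2,"xsd":48},{"hwl":35,"lku":9,"tzh":17},81,{"d":52,"xy":34}]}
After op 13 (replace /ril 12): {"gtr":44,"ril":12,"v":[{"iqr":36,"l":91,"ndh":65,"rw":93},{"dn":85,"wm":2,"xsd":48},{"hwl":35,"lku":9,"tzh":17},81,{"d":52,"xy":34}]}
After op 14 (add /ril 97): {"gtr":44,"ril":97,"v":[{"iqr":36,"l":91,"ndh":65,"rw":93},{"dn":85,"wm":2,"xsd":48},{"hwl":35,"lku":9,"tzh":17},81,{"d":52,"xy":34}]}
After op 15 (remove /v/1): {"gtr":44,"ril":97,"v":[{"iqr":36,"l":91,"ndh":65,"rw":93},{"hwl":35,"lku":9,"tzh":17},81,{"d":52,"xy":34}]}
After op 16 (add /ril 59): {"gtr":44,"ril":59,"v":[{"iqr":36,"l":91,"ndh":65,"rw":93},{"hwl":35,"lku":9,"tzh":17},81,{"d":52,"xy":34}]}
After op 17 (add /v/3 27): {"gtr":44,"ril":59,"v":[{"iqr":36,"l":91,"ndh":65,"rw":93},{"hwl":35,"lku":9,"tzh":17},81,27,{"d":52,"xy":34}]}
After op 18 (add /v/1/hwl 58): {"gtr":44,"ril":59,"v":[{"iqr":36,"l":91,"ndh":65,"rw":93},{"hwl":58,"lku":9,"tzh":17},81,27,{"d":52,"xy":34}]}
After op 19 (replace /v/1/lku 25): {"gtr":44,"ril":59,"v":[{"iqr":36,"l":91,"ndh":65,"rw":93},{"hwl":58,"lku":25,"tzh":17},81,27,{"d":52,"xy":34}]}
After op 20 (add /v/4/zsh 46): {"gtr":44,"ril":59,"v":[{"iqr":36,"l":91,"ndh":65,"rw":93},{"hwl":58,"lku":25,"tzh":17},81,27,{"d":52,"xy":34,"zsh":46}]}
After op 21 (add /v/4 2): {"gtr":44,"ril":59,"v":[{"iqr":36,"l":91,"ndh":65,"rw":93},{"hwl":58,"lku":25,"tzh":17},81,27,2,{"d":52,"xy":34,"zsh":46}]}
After op 22 (add /v/0/ndh 69): {"gtr":44,"ril":59,"v":[{"iqr":36,"l":91,"ndh":69,"rw":93},{"hwl":58,"lku":25,"tzh":17},81,27,2,{"d":52,"xy":34,"zsh":46}]}
After op 23 (remove /v/0/ndh): {"gtr":44,"ril":59,"v":[{"iqr":36,"l":91,"rw":93},{"hwl":58,"lku":25,"tzh":17},81,27,2,{"d":52,"xy":34,"zsh":46}]}

Answer: {"gtr":44,"ril":59,"v":[{"iqr":36,"l":91,"rw":93},{"hwl":58,"lku":25,"tzh":17},81,27,2,{"d":52,"xy":34,"zsh":46}]}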